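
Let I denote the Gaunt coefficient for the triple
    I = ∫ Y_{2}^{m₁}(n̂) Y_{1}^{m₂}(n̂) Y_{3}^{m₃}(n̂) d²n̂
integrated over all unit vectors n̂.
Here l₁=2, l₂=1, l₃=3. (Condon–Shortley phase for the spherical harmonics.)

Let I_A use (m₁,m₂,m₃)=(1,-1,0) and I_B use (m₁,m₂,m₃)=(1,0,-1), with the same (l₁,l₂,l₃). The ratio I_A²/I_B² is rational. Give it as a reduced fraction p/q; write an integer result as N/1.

Shared (l₁,l₂,l₃)=(2,1,3): N and (l;000)² cancel in I_A²/I_B².
A: Δ = 0!·4!·2!/7! = 1/105; Racah Σ t=0..0: t=0:+1/12 = 1/12; ⇒ 3j(2 1 3; 1 -1 0)² = 1/35, sgn -1
B: Δ = 0!·4!·2!/7! = 1/105; Racah Σ t=0..0: t=0:+1/6 = 1/6; ⇒ 3j(2 1 3; 1 0 -1)² = 8/105, sgn +1
I_A²/I_B² = (1/35)/(8/105) = 3/8

3/8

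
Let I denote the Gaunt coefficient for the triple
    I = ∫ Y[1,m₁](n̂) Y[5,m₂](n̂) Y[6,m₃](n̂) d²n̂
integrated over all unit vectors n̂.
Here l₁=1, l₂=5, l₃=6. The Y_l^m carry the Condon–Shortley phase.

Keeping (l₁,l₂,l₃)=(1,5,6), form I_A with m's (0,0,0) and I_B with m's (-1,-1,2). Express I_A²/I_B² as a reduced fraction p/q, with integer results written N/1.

9/7

Shared (l₁,l₂,l₃)=(1,5,6): N and (l;000)² cancel in I_A²/I_B².
A: Δ = 0!·2!·10!/13! = 1/858; Racah Σ t=0..0: t=0:+1/14400 = 1/14400; ⇒ 3j(1 5 6; 0 0 0)² = 6/143, sgn +1
B: Δ = 0!·2!·10!/13! = 1/858; Racah Σ t=0..0: t=0:+1/34560 = 1/34560; ⇒ 3j(1 5 6; -1 -1 2)² = 14/429, sgn +1
I_A²/I_B² = (6/143)/(14/429) = 9/7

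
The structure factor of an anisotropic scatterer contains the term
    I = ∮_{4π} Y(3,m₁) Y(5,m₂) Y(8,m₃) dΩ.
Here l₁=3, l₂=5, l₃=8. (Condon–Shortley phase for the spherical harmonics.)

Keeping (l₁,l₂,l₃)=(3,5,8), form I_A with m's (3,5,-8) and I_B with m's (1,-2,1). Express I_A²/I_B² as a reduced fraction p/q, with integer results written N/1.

l's match ⇒ only the (l;m) 3-j factors differ between A and B.
A: triangle coeff Δ(3,5,8) = 1/136136; Σ_t [0,0]: t=0:+1/2612736000 = 1/2612736000; (3j)²=1/17 [(3 5 8; 3 5 -8)], sign=+1
B: triangle coeff Δ(3,5,8) = 1/136136; Σ_t [0,0]: t=0:+1/1451520 = 1/1451520; (3j)²=45/4862 [(3 5 8; 1 -2 1)], sign=-1
I_A²/I_B² = (1/17)/(45/4862) = 286/45

286/45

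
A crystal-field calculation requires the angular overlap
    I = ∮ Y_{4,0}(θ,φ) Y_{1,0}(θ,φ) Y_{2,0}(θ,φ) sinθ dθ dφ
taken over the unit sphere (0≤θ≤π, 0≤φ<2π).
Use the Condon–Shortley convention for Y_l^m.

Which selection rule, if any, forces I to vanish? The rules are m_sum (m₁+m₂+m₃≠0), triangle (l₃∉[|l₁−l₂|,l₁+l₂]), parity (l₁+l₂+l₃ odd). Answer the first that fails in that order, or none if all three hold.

m₁+m₂+m₃ = 0 + 0 + 0 = 0  ✓
triangle: |4−1|=3 ≤ l₃=2 ≤ 4+1=5  ✗
parity: l₁+l₂+l₃ = 7 is odd

triangle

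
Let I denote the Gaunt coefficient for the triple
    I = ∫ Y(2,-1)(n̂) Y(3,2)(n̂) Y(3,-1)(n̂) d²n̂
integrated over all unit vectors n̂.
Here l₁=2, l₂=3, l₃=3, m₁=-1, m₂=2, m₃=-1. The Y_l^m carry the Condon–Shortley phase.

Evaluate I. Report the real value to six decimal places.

Rules hold: Σm=0, L=8 even, 1≤3≤5.
N = 5·7·7 = 245
Δ = 2!·2!·4!/9! = 1/3780
Racah Σ t=0..2: t=0:+1/24 t=1:−1/4 t=2:+1/24 = -1/6
⇒ 3j(2 3 3; 0 0 0)² = 4/105, sgn +1
Racah Σ t=1..2: t=1:−1/48 t=2:+1/12 = 1/16
⇒ 3j(2 3 3; -1 2 -1)² = 1/28, sgn +1
4πI² = N·(3j₀)²·(3jₘ)² = 1/3
I = +1·√(0.333333/4π) = 0.16286750

0.162868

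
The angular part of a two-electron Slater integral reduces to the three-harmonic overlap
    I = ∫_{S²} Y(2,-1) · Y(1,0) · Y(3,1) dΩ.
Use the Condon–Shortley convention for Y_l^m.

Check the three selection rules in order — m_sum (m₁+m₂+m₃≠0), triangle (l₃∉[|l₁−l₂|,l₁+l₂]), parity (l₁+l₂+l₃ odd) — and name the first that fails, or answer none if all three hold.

Σmᵢ = 0  ✓
l₃∈[|l₁−l₂|,l₁+l₂]=[1,3], have l₃=3  ✓
Σlᵢ = 6 ⇒ even  ✓

none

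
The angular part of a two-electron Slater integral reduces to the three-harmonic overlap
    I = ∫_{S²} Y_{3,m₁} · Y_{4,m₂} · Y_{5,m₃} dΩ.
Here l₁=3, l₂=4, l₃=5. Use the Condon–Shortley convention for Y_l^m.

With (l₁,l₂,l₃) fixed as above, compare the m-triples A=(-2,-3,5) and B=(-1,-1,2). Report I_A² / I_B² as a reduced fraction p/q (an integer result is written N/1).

Shared (l₁,l₂,l₃)=(3,4,5): N and (l;000)² cancel in I_A²/I_B².
A: Δ = 2!·4!·6!/13! = 1/180180; Racah Σ t=1..1: t=1:−1/17280 = -1/17280; ⇒ 3j(3 4 5; -2 -3 5)² = 35/858, sgn -1
B: Δ = 2!·4!·6!/13! = 1/180180; Racah Σ t=0..2: t=0:+1/1728 t=1:−1/288 t=2:+1/960 = -1/540; ⇒ 3j(3 4 5; -1 -1 2)² = 128/6435, sgn +1
I_A²/I_B² = (35/858)/(128/6435) = 525/256

525/256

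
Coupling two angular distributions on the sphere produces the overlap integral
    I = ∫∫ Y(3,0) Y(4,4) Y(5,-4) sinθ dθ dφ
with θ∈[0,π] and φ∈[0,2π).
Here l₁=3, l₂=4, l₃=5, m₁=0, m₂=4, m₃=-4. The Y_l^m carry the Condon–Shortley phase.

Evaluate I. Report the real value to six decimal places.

-0.207724

Rules hold: Σm=0, L=12 even, 1≤5≤7.
N = 7·9·11 = 693
Δ = 2!·4!·6!/13! = 1/180180
Racah Σ t=0..2: t=0:+1/576 t=1:−1/144 t=2:+1/576 = -1/288
⇒ 3j(3 4 5; 0 0 0)² = 20/1001, sgn +1
Racah Σ t=2..2: t=2:+1/8640 = 1/8640
⇒ 3j(3 4 5; 0 4 -4)² = 28/715, sgn -1
4πI² = N·(3j₀)²·(3jₘ)² = 1008/1859
I = -1·√(0.542227/4π) = -0.20772350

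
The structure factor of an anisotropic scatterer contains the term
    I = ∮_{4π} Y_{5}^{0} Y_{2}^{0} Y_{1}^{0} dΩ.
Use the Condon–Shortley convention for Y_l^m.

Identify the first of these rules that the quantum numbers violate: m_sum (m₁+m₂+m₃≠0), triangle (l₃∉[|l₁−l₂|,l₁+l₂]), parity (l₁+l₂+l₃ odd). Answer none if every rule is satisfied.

triangle

m₁+m₂+m₃ = 0 + 0 + 0 = 0  ✓
triangle: |5−2|=3 ≤ l₃=1 ≤ 5+2=7  ✗
parity: l₁+l₂+l₃ = 8 is even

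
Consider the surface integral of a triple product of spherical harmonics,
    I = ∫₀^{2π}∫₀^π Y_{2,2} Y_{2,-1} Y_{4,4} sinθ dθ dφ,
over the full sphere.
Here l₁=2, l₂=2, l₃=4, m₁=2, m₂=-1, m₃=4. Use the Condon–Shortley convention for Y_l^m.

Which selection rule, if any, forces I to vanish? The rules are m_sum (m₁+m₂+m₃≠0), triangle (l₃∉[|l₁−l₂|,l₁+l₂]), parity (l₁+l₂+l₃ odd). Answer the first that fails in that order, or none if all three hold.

m_sum

m₁+m₂+m₃ = 2 − 1 + 4 = 5  ✗
triangle: |2−2|=0 ≤ l₃=4 ≤ 2+2=4
parity: l₁+l₂+l₃ = 8 is even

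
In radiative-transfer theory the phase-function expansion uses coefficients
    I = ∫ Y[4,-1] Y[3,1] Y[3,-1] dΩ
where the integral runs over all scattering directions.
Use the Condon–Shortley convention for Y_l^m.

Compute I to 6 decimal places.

0.000000

-1 + 1 − 1 = -1 ≠ 0: azimuthal integral kills it; I = 0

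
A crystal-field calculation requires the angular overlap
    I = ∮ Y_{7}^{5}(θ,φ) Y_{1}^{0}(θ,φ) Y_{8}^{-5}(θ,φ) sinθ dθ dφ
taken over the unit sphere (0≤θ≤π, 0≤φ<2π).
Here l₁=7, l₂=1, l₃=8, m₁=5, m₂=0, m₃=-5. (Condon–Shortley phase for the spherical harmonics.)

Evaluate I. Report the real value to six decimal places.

-0.191081

Rules hold: Σm=0, L=16 even, 6≤8≤8.
N = 15·3·17 = 765
Δ = 0!·14!·2!/17! = 1/2040
Racah Σ t=0..0: t=0:+1/25401600 = 1/25401600
⇒ 3j(7 1 8; 0 0 0)² = 8/255, sgn +1
Racah Σ t=0..0: t=0:+1/958003200 = 1/958003200
⇒ 3j(7 1 8; 5 0 -5)² = 13/680, sgn -1
4πI² = N·(3j₀)²·(3jₘ)² = 39/85
I = -1·√(0.458824/4π) = -0.19108118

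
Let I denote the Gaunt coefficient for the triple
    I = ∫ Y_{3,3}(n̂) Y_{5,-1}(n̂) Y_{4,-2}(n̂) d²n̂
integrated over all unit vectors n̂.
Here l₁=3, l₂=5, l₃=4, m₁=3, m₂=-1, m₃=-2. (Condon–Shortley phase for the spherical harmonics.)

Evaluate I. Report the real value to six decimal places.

Checks pass: Σm=0; 12 even; l₃=4∈[2,8].
(2·3+1)(2·5+1)(2·4+1) = 693
Δ: 4! 2! 6! / 13! → 1/180180
sum: t=1:−1/576 t=2:+1/144 t=3:−1/576 = 1/288
3j²(3 5 4; 0 0 0) = Δ·Π!·Σ² = 20/1001  (sign +1)
sum: t=0:+1/2304 = 1/2304
3j²(3 5 4; 3 -1 -2) = Δ·Π!·Σ² = 75/4004  (sign +1)
combine: 4πI² = 693·20/1001·75/4004 = 3375/13013
take √, sign +1: I = 0.14366244

0.143662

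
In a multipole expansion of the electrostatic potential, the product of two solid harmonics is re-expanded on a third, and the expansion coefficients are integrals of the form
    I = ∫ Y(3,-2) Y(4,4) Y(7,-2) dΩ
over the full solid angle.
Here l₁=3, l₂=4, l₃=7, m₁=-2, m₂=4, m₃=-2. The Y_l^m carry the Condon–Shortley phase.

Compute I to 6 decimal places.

0.020214

Rules hold: Σm=0, L=14 even, 1≤7≤7.
N = 7·9·15 = 945
Δ = 0!·6!·8!/15! = 1/45045
Racah Σ t=0..0: t=0:+1/20736 = 1/20736
⇒ 3j(3 4 7; 0 0 0)² = 35/1287, sgn -1
Racah Σ t=0..0: t=0:+1/4838400 = 1/4838400
⇒ 3j(3 4 7; -2 4 -2)² = 1/5005, sgn -1
4πI² = N·(3j₀)²·(3jₘ)² = 105/20449
I = +1·√(0.00513473/4π) = 0.02021407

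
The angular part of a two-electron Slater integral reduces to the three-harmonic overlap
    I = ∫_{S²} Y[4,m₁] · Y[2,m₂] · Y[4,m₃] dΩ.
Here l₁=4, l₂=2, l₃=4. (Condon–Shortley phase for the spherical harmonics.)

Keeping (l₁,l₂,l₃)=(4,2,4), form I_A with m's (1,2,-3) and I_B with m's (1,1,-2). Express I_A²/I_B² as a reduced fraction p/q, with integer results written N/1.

14/9

Shared (l₁,l₂,l₃)=(4,2,4): N and (l;000)² cancel in I_A²/I_B².
A: Δ = 2!·6!·2!/11! = 1/13860; Racah Σ t=2..2: t=2:+1/480 = 1/480; ⇒ 3j(4 2 4; 1 2 -3)² = 3/110, sgn -1
B: Δ = 2!·6!·2!/11! = 1/13860; Racah Σ t=1..2: t=1:−1/96 t=2:+1/240 = -1/160; ⇒ 3j(4 2 4; 1 1 -2)² = 27/1540, sgn -1
I_A²/I_B² = (3/110)/(27/1540) = 14/9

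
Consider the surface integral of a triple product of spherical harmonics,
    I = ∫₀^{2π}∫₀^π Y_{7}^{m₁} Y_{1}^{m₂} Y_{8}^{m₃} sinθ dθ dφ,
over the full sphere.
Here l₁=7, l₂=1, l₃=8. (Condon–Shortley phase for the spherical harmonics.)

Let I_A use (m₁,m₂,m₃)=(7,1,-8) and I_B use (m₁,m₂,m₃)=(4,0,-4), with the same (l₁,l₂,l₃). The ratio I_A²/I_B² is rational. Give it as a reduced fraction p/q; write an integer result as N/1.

5/2

Shared (l₁,l₂,l₃)=(7,1,8): N and (l;000)² cancel in I_A²/I_B².
A: Δ = 0!·14!·2!/17! = 1/2040; Racah Σ t=0..0: t=0:+1/174356582400 = 1/174356582400; ⇒ 3j(7 1 8; 7 1 -8)² = 1/17, sgn +1
B: Δ = 0!·14!·2!/17! = 1/2040; Racah Σ t=0..0: t=0:+1/239500800 = 1/239500800; ⇒ 3j(7 1 8; 4 0 -4)² = 2/85, sgn +1
I_A²/I_B² = (1/17)/(2/85) = 5/2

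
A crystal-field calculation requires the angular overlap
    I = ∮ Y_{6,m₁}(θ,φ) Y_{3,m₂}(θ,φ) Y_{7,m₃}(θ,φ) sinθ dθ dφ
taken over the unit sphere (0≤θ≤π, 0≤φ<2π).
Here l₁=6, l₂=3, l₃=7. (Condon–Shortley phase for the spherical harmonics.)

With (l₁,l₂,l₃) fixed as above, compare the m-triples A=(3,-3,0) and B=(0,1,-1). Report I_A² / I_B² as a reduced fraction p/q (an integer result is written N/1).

450/169

Same 6,3,7: normalisation and zero-m 3j drop out of the ratio.
A: Δ: 2! 10! 4! / 17! → 1/2042040; sum: t=0:+1/1451520 = 1/1451520; 3j²(6 3 7; 3 -3 0) = Δ·Π!·Σ² = 45/4862  (sign -1)
B: Δ: 2! 10! 4! / 17! → 1/2042040; sum: t=0:+1/829440 t=1:−1/86400 t=2:+1/138240 = -13/4147200; 3j²(6 3 7; 0 1 -1) = Δ·Π!·Σ² = 13/3740  (sign -1)
I_A²/I_B² = (45/4862)/(13/3740) = 450/169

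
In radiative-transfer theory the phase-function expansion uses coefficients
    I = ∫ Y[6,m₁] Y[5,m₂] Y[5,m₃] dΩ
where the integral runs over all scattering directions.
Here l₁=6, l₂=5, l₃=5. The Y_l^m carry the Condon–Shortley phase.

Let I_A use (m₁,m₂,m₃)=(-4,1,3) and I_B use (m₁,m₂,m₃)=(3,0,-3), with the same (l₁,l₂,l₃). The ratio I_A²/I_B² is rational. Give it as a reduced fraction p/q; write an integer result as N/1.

169/625

Shared (l₁,l₂,l₃)=(6,5,5): N and (l;000)² cancel in I_A²/I_B².
A: Δ = 6!·6!·4!/17! = 1/28588560; Racah Σ t=4..6: t=4:+1/138240 t=5:−1/86400 t=6:+1/829440 = -13/4147200; ⇒ 3j(6 5 5; -4 1 3)² = 13/3740, sgn -1
B: Δ = 6!·6!·4!/17! = 1/28588560; Racah Σ t=1..3: t=1:−1/138240 t=2:+1/34560 t=3:−1/103680 = 1/82944; ⇒ 3j(6 5 5; 3 0 -3)² = 125/9724, sgn +1
I_A²/I_B² = (13/3740)/(125/9724) = 169/625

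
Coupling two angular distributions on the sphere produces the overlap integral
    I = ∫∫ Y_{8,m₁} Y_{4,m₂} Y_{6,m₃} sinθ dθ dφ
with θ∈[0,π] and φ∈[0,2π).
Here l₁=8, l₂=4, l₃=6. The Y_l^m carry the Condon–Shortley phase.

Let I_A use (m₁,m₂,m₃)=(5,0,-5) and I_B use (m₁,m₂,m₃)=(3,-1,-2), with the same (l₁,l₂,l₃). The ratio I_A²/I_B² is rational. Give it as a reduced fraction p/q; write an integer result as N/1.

17303/11520

Same 8,4,6: normalisation and zero-m 3j drop out of the ratio.
A: Δ: 6! 10! 2! / 19! → 1/23279256; sum: t=2:+1/34836480 t=3:−1/130636800 = 11/522547200; 3j²(8 4 6; 5 0 -5) = Δ·Π!·Σ² = 1331/81396  (sign -1)
B: Δ: 6! 10! 2! / 19! → 1/23279256; sum: t=1:−1/4147200 t=2:+1/1451520 t=3:−1/5806080 = 1/3628800; 3j²(8 4 6; 3 -1 -2) = Δ·Π!·Σ² = 320/29393  (sign +1)
I_A²/I_B² = (1331/81396)/(320/29393) = 17303/11520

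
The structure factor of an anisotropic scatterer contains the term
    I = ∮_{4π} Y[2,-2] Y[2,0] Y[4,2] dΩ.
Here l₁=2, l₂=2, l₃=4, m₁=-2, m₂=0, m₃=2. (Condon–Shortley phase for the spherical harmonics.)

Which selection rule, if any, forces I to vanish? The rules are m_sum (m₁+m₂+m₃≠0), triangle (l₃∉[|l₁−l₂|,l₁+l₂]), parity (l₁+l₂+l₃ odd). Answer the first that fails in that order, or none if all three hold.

none

m₁+m₂+m₃ = -2 + 0 + 2 = 0  ✓
triangle: |2−2|=0 ≤ l₃=4 ≤ 2+2=4  ✓
parity: l₁+l₂+l₃ = 8 is even  ✓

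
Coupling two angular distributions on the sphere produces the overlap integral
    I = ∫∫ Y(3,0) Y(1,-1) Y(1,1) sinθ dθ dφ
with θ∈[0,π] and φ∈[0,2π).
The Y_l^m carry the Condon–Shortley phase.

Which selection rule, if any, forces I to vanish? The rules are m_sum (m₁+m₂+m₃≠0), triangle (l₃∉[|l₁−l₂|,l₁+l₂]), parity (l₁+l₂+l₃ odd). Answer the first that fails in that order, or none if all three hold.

m₁+m₂+m₃ = 0 − 1 + 1 = 0  ✓
triangle: |3−1|=2 ≤ l₃=1 ≤ 3+1=4  ✗
parity: l₁+l₂+l₃ = 5 is odd

triangle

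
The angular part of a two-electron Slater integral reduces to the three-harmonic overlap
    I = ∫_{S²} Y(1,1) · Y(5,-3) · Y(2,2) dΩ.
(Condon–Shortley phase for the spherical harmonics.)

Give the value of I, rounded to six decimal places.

0.000000

l₃=2 ∉ [4,6] — triangle fails ⇒ I = 0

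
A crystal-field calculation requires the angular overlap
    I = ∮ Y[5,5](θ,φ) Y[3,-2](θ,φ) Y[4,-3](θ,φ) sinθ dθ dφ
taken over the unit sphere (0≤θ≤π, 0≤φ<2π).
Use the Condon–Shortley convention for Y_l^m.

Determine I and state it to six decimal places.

Rules hold: Σm=0, L=12 even, 2≤4≤8.
N = 11·7·9 = 693
Δ = 4!·6!·2!/13! = 1/180180
Racah Σ t=1..3: t=1:−1/576 t=2:+1/144 t=3:−1/576 = 1/288
⇒ 3j(5 3 4; 0 0 0)² = 20/1001, sgn +1
Racah Σ t=0..0: t=0:+1/17280 = 1/17280
⇒ 3j(5 3 4; 5 -2 -3)² = 35/858, sgn -1
4πI² = N·(3j₀)²·(3jₘ)² = 1050/1859
I = -1·√(0.56482/4π) = -0.21200691

-0.212007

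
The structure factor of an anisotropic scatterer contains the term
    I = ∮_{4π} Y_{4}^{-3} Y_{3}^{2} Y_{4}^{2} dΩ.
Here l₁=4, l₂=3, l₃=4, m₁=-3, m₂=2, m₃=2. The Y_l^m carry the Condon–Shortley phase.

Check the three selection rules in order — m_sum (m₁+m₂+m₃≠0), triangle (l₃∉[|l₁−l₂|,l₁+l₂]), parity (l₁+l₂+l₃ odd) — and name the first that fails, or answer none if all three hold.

m_sum

m₁+m₂+m₃ = -3 + 2 + 2 = 1  ✗
triangle: |4−3|=1 ≤ l₃=4 ≤ 4+3=7
parity: l₁+l₂+l₃ = 11 is odd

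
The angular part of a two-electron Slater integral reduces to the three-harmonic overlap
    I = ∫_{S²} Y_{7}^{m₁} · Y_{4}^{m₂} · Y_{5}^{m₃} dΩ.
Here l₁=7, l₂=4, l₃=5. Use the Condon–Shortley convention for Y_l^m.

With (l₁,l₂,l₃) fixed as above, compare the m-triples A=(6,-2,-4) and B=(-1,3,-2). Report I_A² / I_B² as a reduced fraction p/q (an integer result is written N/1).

l's match ⇒ only the (l;m) 3-j factors differ between A and B.
A: triangle coeff Δ(7,4,5) = 1/6126120; Σ_t [0,1]: t=0:+1/7257600 t=1:−1/4838400 = -1/14515200; (3j)²=3/1190 [(7 4 5; 6 -2 -4)], sign=+1
B: triangle coeff Δ(7,4,5) = 1/6126120; Σ_t [5,6]: t=5:−1/172800 t=6:+1/1036800 = -1/207360; (3j)²=245/14586 [(7 4 5; -1 3 -2)], sign=+1
I_A²/I_B² = (3/1190)/(245/14586) = 1287/8575

1287/8575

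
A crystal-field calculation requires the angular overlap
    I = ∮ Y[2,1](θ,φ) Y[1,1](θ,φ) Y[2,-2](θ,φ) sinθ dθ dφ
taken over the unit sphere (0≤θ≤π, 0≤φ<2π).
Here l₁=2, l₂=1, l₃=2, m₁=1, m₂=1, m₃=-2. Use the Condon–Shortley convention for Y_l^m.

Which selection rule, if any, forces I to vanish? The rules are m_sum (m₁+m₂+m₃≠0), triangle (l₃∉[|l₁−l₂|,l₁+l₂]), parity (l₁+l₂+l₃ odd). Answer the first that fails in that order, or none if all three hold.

azimuthal sum: 1 + 1 − 2 = 0  ✓
1 ≤ 2 ≤ 3 (triangle on l)  ✓
L = 2 + 1 + 2 = 5 (odd)  ✗

parity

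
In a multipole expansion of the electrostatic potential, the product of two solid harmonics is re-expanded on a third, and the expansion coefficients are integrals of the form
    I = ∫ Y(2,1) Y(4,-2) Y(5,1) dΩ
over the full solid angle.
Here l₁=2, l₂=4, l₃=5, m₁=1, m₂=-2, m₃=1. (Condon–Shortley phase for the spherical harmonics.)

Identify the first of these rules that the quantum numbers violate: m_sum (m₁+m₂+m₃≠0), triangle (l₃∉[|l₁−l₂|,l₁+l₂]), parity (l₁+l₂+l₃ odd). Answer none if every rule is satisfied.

Σmᵢ = 0  ✓
l₃∈[|l₁−l₂|,l₁+l₂]=[2,6], have l₃=5  ✓
Σlᵢ = 11 ⇒ odd  ✗

parity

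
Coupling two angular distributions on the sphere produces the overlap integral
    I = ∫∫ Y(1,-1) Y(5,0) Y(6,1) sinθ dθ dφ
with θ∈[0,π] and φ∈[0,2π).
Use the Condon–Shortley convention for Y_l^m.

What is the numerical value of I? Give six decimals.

Rules hold: Σm=0, L=12 even, 4≤6≤6.
N = 3·11·13 = 429
Δ = 0!·2!·10!/13! = 1/858
Racah Σ t=0..0: t=0:+1/14400 = 1/14400
⇒ 3j(1 5 6; 0 0 0)² = 6/143, sgn +1
Racah Σ t=0..0: t=0:+1/28800 = 1/28800
⇒ 3j(1 5 6; -1 0 1)² = 7/286, sgn -1
4πI² = N·(3j₀)²·(3jₘ)² = 63/143
I = -1·√(0.440559/4π) = -0.18723944

-0.187239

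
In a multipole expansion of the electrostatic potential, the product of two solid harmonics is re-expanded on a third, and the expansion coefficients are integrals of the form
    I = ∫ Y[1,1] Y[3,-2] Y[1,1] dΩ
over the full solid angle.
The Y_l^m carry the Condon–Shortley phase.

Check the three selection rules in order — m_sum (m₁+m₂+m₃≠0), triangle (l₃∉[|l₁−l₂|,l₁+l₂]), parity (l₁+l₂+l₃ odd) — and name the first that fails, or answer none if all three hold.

Σmᵢ = 0  ✓
l₃∈[|l₁−l₂|,l₁+l₂]=[2,4], have l₃=1  ✗
Σlᵢ = 5 ⇒ odd

triangle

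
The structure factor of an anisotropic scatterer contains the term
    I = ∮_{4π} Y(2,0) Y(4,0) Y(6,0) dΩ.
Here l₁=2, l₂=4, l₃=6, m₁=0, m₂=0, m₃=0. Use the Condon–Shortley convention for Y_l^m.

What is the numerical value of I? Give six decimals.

0.238565

Checks pass: Σm=0; 12 even; l₃=6∈[2,6].
(2·2+1)(2·4+1)(2·6+1) = 585
Δ: 0! 4! 8! / 13! → 1/6435
sum: t=0:+1/2304 = 1/2304
3j²(2 4 6; 0 0 0) = Δ·Π!·Σ² = 5/143  (sign +1)
(m-triple is (0,0,0) — same symbol as above.)
combine: 4πI² = 585·5/143·5/143 = 1125/1573
take √, sign +1: I = 0.23856513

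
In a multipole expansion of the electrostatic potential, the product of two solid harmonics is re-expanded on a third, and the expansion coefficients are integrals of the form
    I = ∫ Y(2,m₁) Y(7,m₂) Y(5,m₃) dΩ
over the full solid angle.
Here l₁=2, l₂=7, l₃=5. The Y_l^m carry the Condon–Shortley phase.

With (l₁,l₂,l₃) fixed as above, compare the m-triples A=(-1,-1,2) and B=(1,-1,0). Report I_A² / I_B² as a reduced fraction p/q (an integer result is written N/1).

l's match ⇒ only the (l;m) 3-j factors differ between A and B.
A: triangle coeff Δ(2,7,5) = 1/15015; Σ_t [3,3]: t=3:−1/181440 = -1/181440; (3j)²=32/3003 [(2 7 5; -1 -1 2)], sign=+1
B: triangle coeff Δ(2,7,5) = 1/15015; Σ_t [1,1]: t=1:−1/86400 = -1/86400; (3j)²=16/715 [(2 7 5; 1 -1 0)], sign=+1
I_A²/I_B² = (32/3003)/(16/715) = 10/21

10/21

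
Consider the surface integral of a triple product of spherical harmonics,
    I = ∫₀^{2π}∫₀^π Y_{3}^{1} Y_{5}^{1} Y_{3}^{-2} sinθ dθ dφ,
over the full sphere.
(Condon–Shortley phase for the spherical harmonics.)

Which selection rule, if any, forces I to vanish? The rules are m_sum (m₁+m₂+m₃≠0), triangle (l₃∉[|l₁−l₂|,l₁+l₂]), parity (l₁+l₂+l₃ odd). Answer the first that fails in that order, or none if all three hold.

Σmᵢ = 0  ✓
l₃∈[|l₁−l₂|,l₁+l₂]=[2,8], have l₃=3  ✓
Σlᵢ = 11 ⇒ odd  ✗

parity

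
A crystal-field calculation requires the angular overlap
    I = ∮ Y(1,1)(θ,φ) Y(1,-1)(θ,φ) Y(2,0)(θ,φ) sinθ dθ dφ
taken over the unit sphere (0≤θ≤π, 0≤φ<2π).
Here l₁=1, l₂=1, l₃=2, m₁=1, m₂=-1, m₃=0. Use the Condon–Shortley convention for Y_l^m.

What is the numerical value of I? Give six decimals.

m-sum 0 ✓  L=4 even ✓  0≤2≤2 ✓
Π(2lᵢ+1) = 3×3×5 = 45
triangle coeff Δ(1,1,2) = 1/30
Σ_t [0,0]: t=0:+1/1 = 1/1
(3j)²=2/15 [(1 1 2; 0 0 0)], sign=+1
Σ_t [0,0]: t=0:+1/4 = 1/4
(3j)²=1/30 [(1 1 2; 1 -1 0)], sign=+1
⇒ 4πI² = 1/5
I = (+1)√(1/5/(4π)) = 0.12615663

0.126157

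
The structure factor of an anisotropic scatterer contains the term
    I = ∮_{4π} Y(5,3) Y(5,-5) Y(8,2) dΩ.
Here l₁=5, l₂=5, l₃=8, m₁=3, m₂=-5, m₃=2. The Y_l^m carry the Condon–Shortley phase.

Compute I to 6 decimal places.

Checks pass: Σm=0; 18 even; l₃=8∈[0,10].
(2·5+1)(2·5+1)(2·8+1) = 2057
Δ: 2! 8! 8! / 19! → 1/37413090
sum: t=0:+1/1036800 t=1:−1/331776 t=2:+1/1036800 = -1/921600
3j²(5 5 8; 0 0 0) = Δ·Π!·Σ² = 490/46189  (sign -1)
sum: t=0:+1/116121600 = 1/116121600
3j²(5 5 8; 3 -5 2) = Δ·Π!·Σ² = 70/46189  (sign +1)
combine: 4πI² = 2057·490/46189·70/46189 = 34300/1037153
take √, sign -1: I = -0.05130040

-0.051300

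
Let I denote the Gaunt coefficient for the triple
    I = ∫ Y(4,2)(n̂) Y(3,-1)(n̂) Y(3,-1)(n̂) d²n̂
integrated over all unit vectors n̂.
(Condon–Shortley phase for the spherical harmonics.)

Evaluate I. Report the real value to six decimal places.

Checks pass: Σm=0; 10 even; l₃=3∈[1,7].
(2·4+1)(2·3+1)(2·3+1) = 441
Δ: 4! 4! 2! / 11! → 1/34650
sum: t=1:−1/72 t=2:+1/16 t=3:−1/72 = 5/144
3j²(4 3 3; 0 0 0) = Δ·Π!·Σ² = 2/77  (sign -1)
sum: t=0:+1/192 t=1:−1/36 t=2:+1/192 = -5/288
3j²(4 3 3; 2 -1 -1) = Δ·Π!·Σ² = 20/693  (sign -1)
combine: 4πI² = 441·2/77·20/693 = 40/121
take √, sign +1: I = 0.16219310

0.162193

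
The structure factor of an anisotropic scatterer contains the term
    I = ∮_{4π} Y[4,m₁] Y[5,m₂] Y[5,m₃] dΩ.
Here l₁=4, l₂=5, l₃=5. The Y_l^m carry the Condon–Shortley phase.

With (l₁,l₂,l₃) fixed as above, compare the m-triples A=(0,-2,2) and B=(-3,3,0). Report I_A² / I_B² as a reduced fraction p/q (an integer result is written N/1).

Shared (l₁,l₂,l₃)=(4,5,5): N and (l;000)² cancel in I_A²/I_B².
A: Δ = 4!·4!·6!/15! = 1/3153150; Racah Σ t=0..3: t=0:+1/20736 t=1:−1/1728 t=2:+1/1920 t=3:−1/25920 = -1/20736; ⇒ 3j(4 5 5; 0 -2 2)² = 1/2574, sgn +1
B: Δ = 4!·4!·6!/15! = 1/3153150; Racah Σ t=3..4: t=3:−1/17280 t=4:+1/6912 = 1/11520; ⇒ 3j(4 5 5; -3 3 0)² = 2/143, sgn -1
I_A²/I_B² = (1/2574)/(2/143) = 1/36

1/36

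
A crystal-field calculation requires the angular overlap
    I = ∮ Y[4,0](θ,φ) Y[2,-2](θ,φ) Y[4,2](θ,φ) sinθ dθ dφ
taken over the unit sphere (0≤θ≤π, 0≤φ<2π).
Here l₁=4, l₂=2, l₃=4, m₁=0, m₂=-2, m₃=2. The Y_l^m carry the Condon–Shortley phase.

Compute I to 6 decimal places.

m-sum 0 ✓  L=10 even ✓  2≤4≤6 ✓
Π(2lᵢ+1) = 9×5×9 = 405
triangle coeff Δ(4,2,4) = 1/13860
Σ_t [0,2]: t=0:+1/192 t=1:−1/36 t=2:+1/192 = -5/288
(3j)²=20/693 [(4 2 4; 0 0 0)], sign=-1
Σ_t [0,0]: t=0:+1/192 = 1/192
(3j)²=3/77 [(4 2 4; 0 -2 2)], sign=+1
⇒ 4πI² = 2700/5929
I = (-1)√(2700/5929/(4π)) = -0.19036462

-0.190365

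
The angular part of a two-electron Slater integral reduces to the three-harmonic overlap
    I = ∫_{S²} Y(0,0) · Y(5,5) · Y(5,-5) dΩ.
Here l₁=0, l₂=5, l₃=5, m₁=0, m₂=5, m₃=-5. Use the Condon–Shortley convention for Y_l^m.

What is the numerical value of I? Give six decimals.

Rules hold: Σm=0, L=10 even, 5≤5≤5.
N = 1·11·11 = 121
Δ = 0!·0!·10!/11! = 1/11
Racah Σ t=0..0: t=0:+1/14400 = 1/14400
⇒ 3j(0 5 5; 0 0 0)² = 1/11, sgn -1
Racah Σ t=0..0: t=0:+1/3628800 = 1/3628800
⇒ 3j(0 5 5; 0 5 -5)² = 1/11, sgn +1
4πI² = N·(3j₀)²·(3jₘ)² = 1/1
I = -1·√(1/4π) = -0.28209479

-0.282095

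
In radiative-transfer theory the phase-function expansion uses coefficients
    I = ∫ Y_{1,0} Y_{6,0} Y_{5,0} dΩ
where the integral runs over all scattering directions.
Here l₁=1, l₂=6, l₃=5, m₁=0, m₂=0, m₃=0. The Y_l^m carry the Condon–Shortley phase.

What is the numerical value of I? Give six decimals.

Rules hold: Σm=0, L=12 even, 5≤5≤7.
N = 3·13·11 = 429
Δ = 2!·0!·10!/13! = 1/858
Racah Σ t=1..1: t=1:−1/14400 = -1/14400
⇒ 3j(1 6 5; 0 0 0)² = 6/143, sgn +1
(m-triple is (0,0,0) — same symbol as above.)
4πI² = N·(3j₀)²·(3jₘ)² = 108/143
I = +1·√(0.755245/4π) = 0.24515397

0.245154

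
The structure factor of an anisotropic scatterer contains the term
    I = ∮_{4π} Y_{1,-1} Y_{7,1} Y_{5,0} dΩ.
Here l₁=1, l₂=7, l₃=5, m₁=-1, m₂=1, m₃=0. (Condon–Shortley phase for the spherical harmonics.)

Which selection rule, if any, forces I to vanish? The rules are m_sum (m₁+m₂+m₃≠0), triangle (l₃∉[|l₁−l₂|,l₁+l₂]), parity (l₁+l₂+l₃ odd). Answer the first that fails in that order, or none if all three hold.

triangle

m₁+m₂+m₃ = -1 + 1 + 0 = 0  ✓
triangle: |1−7|=6 ≤ l₃=5 ≤ 1+7=8  ✗
parity: l₁+l₂+l₃ = 13 is odd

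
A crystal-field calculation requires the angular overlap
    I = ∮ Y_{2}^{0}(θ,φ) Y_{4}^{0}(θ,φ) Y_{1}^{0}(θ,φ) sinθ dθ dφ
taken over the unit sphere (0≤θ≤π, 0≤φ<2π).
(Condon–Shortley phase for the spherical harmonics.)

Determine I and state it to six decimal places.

0.000000

|2−4|≤1≤2+4 violated ⇒ I = 0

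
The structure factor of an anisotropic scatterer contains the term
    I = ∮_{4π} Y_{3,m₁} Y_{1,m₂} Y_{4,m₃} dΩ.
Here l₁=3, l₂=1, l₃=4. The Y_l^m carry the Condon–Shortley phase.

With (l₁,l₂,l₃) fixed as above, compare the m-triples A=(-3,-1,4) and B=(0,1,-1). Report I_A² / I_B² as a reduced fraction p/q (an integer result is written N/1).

14/5

Shared (l₁,l₂,l₃)=(3,1,4): N and (l;000)² cancel in I_A²/I_B².
A: Δ = 0!·6!·2!/9! = 1/252; Racah Σ t=0..0: t=0:+1/1440 = 1/1440; ⇒ 3j(3 1 4; -3 -1 4)² = 1/9, sgn +1
B: Δ = 0!·6!·2!/9! = 1/252; Racah Σ t=0..0: t=0:+1/72 = 1/72; ⇒ 3j(3 1 4; 0 1 -1)² = 5/126, sgn -1
I_A²/I_B² = (1/9)/(5/126) = 14/5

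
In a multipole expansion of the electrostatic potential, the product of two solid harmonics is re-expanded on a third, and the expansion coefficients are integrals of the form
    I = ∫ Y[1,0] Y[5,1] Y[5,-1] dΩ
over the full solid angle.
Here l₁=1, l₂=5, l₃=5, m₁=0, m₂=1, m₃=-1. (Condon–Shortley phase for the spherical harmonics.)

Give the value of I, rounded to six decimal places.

Σlᵢ=11 odd — θ-integrand is odd under cosθ→−cosθ; I=0

0.000000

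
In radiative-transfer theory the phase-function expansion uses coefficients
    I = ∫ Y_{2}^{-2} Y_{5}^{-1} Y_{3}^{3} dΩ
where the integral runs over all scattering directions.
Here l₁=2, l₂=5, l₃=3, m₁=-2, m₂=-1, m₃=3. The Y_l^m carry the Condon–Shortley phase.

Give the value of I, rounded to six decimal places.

-0.023961

Checks pass: Σm=0; 10 even; l₃=3∈[3,7].
(2·2+1)(2·5+1)(2·3+1) = 385
Δ: 4! 0! 6! / 11! → 1/2310
sum: t=2:+1/144 = 1/144
3j²(2 5 3; 0 0 0) = Δ·Π!·Σ² = 10/231  (sign -1)
sum: t=4:+1/17280 = 1/17280
3j²(2 5 3; -2 -1 3) = Δ·Π!·Σ² = 1/2310  (sign +1)
combine: 4πI² = 385·10/231·1/2310 = 5/693
take √, sign -1: I = -0.02396147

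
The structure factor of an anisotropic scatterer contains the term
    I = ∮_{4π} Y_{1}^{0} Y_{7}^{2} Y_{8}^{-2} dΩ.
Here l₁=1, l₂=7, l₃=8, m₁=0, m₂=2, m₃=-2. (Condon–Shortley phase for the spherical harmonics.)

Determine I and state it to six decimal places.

Checks pass: Σm=0; 16 even; l₃=8∈[6,8].
(2·1+1)(2·7+1)(2·8+1) = 765
Δ: 0! 2! 14! / 17! → 1/2040
sum: t=0:+1/25401600 = 1/25401600
3j²(1 7 8; 0 0 0) = Δ·Π!·Σ² = 8/255  (sign +1)
sum: t=0:+1/43545600 = 1/43545600
3j²(1 7 8; 0 2 -2) = Δ·Π!·Σ² = 1/34  (sign +1)
combine: 4πI² = 765·8/255·1/34 = 12/17
take √, sign +1: I = 0.23700703

0.237007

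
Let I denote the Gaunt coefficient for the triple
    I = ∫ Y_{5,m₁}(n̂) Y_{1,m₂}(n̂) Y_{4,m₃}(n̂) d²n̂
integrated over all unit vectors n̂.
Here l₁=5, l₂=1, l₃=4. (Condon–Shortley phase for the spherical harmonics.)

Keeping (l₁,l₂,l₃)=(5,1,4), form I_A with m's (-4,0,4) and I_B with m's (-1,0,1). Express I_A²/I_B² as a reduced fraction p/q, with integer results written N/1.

3/8

Same 5,1,4: normalisation and zero-m 3j drop out of the ratio.
A: Δ: 2! 8! 0! / 11! → 1/495; sum: t=1:−1/40320 = -1/40320; 3j²(5 1 4; -4 0 4) = Δ·Π!·Σ² = 1/55  (sign -1)
B: Δ: 2! 8! 0! / 11! → 1/495; sum: t=1:−1/720 = -1/720; 3j²(5 1 4; -1 0 1) = Δ·Π!·Σ² = 8/165  (sign +1)
I_A²/I_B² = (1/55)/(8/165) = 3/8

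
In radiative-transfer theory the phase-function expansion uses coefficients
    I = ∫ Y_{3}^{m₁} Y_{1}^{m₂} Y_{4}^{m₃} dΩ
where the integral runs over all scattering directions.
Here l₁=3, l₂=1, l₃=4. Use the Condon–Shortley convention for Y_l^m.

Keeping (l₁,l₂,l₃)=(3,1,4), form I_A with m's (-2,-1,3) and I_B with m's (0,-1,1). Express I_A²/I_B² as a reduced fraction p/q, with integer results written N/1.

21/10

l's match ⇒ only the (l;m) 3-j factors differ between A and B.
A: triangle coeff Δ(3,1,4) = 1/252; Σ_t [0,0]: t=0:+1/240 = 1/240; (3j)²=1/12 [(3 1 4; -2 -1 3)], sign=-1
B: triangle coeff Δ(3,1,4) = 1/252; Σ_t [0,0]: t=0:+1/72 = 1/72; (3j)²=5/126 [(3 1 4; 0 -1 1)], sign=-1
I_A²/I_B² = (1/12)/(5/126) = 21/10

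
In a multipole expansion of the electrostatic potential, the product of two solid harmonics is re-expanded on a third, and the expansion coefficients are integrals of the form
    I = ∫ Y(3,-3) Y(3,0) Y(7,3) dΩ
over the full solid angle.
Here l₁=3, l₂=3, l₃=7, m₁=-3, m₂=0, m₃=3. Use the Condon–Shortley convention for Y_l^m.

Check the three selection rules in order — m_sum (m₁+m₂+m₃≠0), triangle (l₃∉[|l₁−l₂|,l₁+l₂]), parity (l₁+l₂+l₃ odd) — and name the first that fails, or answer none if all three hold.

triangle

m₁+m₂+m₃ = -3 + 0 + 3 = 0  ✓
triangle: |3−3|=0 ≤ l₃=7 ≤ 3+3=6  ✗
parity: l₁+l₂+l₃ = 13 is odd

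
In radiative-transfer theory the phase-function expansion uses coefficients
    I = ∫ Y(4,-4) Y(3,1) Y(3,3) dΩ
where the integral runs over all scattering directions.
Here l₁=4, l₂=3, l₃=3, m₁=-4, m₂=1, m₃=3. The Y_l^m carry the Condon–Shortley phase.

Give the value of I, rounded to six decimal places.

Checks pass: Σm=0; 10 even; l₃=3∈[1,7].
(2·4+1)(2·3+1)(2·3+1) = 441
Δ: 4! 4! 2! / 11! → 1/34650
sum: t=1:−1/72 t=2:+1/16 t=3:−1/72 = 5/144
3j²(4 3 3; 0 0 0) = Δ·Π!·Σ² = 2/77  (sign -1)
sum: t=4:+1/1152 = 1/1152
3j²(4 3 3; -4 1 3) = Δ·Π!·Σ² = 1/33  (sign +1)
combine: 4πI² = 441·2/77·1/33 = 42/121
take √, sign -1: I = -0.16619847

-0.166198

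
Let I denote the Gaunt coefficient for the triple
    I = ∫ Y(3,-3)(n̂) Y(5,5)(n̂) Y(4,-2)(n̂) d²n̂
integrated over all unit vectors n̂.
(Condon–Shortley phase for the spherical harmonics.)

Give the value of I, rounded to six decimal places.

Checks pass: Σm=0; 12 even; l₃=4∈[2,8].
(2·3+1)(2·5+1)(2·4+1) = 693
Δ: 4! 2! 6! / 13! → 1/180180
sum: t=1:−1/576 t=2:+1/144 t=3:−1/576 = 1/288
3j²(3 5 4; 0 0 0) = Δ·Π!·Σ² = 20/1001  (sign +1)
sum: t=4:+1/34560 = 1/34560
3j²(3 5 4; -3 5 -2) = Δ·Π!·Σ² = 5/286  (sign +1)
combine: 4πI² = 693·20/1001·5/286 = 450/1859
take √, sign +1: I = 0.13879110

0.138791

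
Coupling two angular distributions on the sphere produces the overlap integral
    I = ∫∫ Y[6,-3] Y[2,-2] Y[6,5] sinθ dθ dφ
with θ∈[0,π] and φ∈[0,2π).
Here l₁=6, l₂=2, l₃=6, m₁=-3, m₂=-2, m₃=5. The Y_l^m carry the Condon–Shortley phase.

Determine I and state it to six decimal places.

Checks pass: Σm=0; 14 even; l₃=6∈[4,8].
(2·6+1)(2·2+1)(2·6+1) = 845
Δ: 2! 10! 2! / 15! → 1/90090
sum: t=0:+1/69120 t=1:−1/14400 t=2:+1/69120 = -7/172800
3j²(6 2 6; 0 0 0) = Δ·Π!·Σ² = 14/715  (sign -1)
sum: t=0:+1/1451520 = 1/1451520
3j²(6 2 6; -3 -2 5) = Δ·Π!·Σ² = 1/91  (sign -1)
combine: 4πI² = 845·14/715·1/91 = 2/11
take √, sign +1: I = 0.12028562

0.120286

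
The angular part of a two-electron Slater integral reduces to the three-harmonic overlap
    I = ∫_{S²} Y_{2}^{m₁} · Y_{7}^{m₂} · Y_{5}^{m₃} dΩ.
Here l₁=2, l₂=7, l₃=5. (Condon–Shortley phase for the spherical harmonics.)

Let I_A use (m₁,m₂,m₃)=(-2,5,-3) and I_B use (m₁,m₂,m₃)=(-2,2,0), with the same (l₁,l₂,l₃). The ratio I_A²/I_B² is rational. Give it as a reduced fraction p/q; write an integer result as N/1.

l's match ⇒ only the (l;m) 3-j factors differ between A and B.
A: triangle coeff Δ(2,7,5) = 1/15015; Σ_t [4,4]: t=4:+1/1935360 = 1/1935360; (3j)²=3/91 [(2 7 5; -2 5 -3)], sign=+1
B: triangle coeff Δ(2,7,5) = 1/15015; Σ_t [4,4]: t=4:+1/345600 = 1/345600; (3j)²=6/715 [(2 7 5; -2 2 0)], sign=-1
I_A²/I_B² = (3/91)/(6/715) = 55/14

55/14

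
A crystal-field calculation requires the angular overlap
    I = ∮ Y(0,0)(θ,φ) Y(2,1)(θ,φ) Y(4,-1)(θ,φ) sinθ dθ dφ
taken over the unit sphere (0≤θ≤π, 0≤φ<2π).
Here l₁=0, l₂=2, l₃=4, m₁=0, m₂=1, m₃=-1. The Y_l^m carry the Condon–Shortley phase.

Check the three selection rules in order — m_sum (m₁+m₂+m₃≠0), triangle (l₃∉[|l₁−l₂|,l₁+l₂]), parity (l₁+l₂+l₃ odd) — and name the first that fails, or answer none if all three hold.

azimuthal sum: 0 + 1 − 1 = 0  ✓
2 ≤ 4 ≤ 2 (triangle on l)  ✗
L = 0 + 2 + 4 = 6 (even)

triangle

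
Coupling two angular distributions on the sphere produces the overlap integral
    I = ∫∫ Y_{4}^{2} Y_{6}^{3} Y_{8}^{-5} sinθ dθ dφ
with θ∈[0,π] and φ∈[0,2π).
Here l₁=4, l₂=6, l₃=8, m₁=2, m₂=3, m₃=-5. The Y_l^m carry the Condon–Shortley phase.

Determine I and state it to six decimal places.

-0.152323

Rules hold: Σm=0, L=18 even, 2≤8≤10.
N = 9·13·17 = 1989
Δ = 2!·6!·10!/19! = 1/23279256
Racah Σ t=0..2: t=0:+1/1658880 t=1:−1/518400 t=2:+1/1658880 = -1/1382400
⇒ 3j(4 6 8; 0 0 0)² = 504/46189, sgn -1
Racah Σ t=0..2: t=0:+1/34836480 t=1:−1/9676800 t=2:+1/43545600 = -1/19353600
⇒ 3j(4 6 8; 2 3 -5)² = 243/18088, sgn +1
4πI² = N·(3j₀)²·(3jₘ)² = 19683/67507
I = -1·√(0.29157/4π) = -0.15232329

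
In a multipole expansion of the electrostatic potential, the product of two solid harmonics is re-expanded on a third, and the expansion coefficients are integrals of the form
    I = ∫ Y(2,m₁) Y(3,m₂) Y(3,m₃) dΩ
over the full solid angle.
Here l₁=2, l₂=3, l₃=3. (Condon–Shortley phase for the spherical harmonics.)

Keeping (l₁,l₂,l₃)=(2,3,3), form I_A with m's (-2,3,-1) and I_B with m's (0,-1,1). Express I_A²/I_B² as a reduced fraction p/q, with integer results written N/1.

10/9

Same 2,3,3: normalisation and zero-m 3j drop out of the ratio.
A: Δ: 2! 2! 4! / 9! → 1/3780; sum: t=2:+1/96 = 1/96; 3j²(2 3 3; -2 3 -1) = Δ·Π!·Σ² = 1/42  (sign +1)
B: Δ: 2! 2! 4! / 9! → 1/3780; sum: t=0:+1/16 t=1:−1/6 t=2:+1/96 = -3/32; 3j²(2 3 3; 0 -1 1) = Δ·Π!·Σ² = 3/140  (sign -1)
I_A²/I_B² = (1/42)/(3/140) = 10/9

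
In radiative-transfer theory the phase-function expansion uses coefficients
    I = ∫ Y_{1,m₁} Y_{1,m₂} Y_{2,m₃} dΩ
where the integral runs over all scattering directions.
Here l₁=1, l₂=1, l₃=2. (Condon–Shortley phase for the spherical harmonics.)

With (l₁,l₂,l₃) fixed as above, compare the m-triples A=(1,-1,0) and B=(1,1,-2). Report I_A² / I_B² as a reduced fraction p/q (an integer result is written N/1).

1/6

Shared (l₁,l₂,l₃)=(1,1,2): N and (l;000)² cancel in I_A²/I_B².
A: Δ = 0!·2!·2!/5! = 1/30; Racah Σ t=0..0: t=0:+1/4 = 1/4; ⇒ 3j(1 1 2; 1 -1 0)² = 1/30, sgn +1
B: Δ = 0!·2!·2!/5! = 1/30; Racah Σ t=0..0: t=0:+1/4 = 1/4; ⇒ 3j(1 1 2; 1 1 -2)² = 1/5, sgn +1
I_A²/I_B² = (1/30)/(1/5) = 1/6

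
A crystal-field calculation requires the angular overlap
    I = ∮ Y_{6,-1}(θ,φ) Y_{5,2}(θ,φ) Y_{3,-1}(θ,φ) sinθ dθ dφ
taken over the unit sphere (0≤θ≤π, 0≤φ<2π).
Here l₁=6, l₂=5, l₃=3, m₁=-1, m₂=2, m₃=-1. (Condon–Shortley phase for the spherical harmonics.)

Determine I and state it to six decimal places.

Rules hold: Σm=0, L=14 even, 1≤3≤11.
N = 13·11·7 = 1001
Δ = 8!·4!·2!/15! = 1/675675
Racah Σ t=3..5: t=3:−1/8640 t=4:+1/2304 t=5:−1/8640 = 7/34560
⇒ 3j(6 5 3; 0 0 0)² = 7/429, sgn -1
Racah Σ t=5..7: t=5:−1/5760 t=6:+1/8640 t=7:−1/241920 = -1/16128
⇒ 3j(6 5 3; -1 2 -1)² = 5/1001, sgn -1
4πI² = N·(3j₀)²·(3jₘ)² = 35/429
I = +1·√(0.0815851/4π) = 0.08057502

0.080575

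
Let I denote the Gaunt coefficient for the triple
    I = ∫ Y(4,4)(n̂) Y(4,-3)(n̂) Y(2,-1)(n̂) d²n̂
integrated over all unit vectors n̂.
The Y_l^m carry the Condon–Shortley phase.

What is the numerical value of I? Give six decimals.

0.198645

m-sum 0 ✓  L=10 even ✓  0≤2≤8 ✓
Π(2lᵢ+1) = 9×9×5 = 405
triangle coeff Δ(4,4,2) = 1/13860
Σ_t [2,4]: t=2:+1/192 t=3:−1/36 t=4:+1/192 = -5/288
(3j)²=20/693 [(4 4 2; 0 0 0)], sign=-1
Σ_t [0,0]: t=0:+1/1440 = 1/1440
(3j)²=7/165 [(4 4 2; 4 -3 -1)], sign=-1
⇒ 4πI² = 60/121
I = (+1)√(60/121/(4π)) = 0.19864517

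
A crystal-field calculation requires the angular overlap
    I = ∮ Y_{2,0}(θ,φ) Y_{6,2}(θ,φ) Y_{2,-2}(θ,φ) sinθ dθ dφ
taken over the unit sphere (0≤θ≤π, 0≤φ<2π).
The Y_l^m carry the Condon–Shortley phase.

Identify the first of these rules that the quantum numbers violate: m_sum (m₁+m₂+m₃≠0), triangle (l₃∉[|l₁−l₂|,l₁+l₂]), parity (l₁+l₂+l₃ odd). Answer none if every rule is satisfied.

m₁+m₂+m₃ = 0 + 2 − 2 = 0  ✓
triangle: |2−6|=4 ≤ l₃=2 ≤ 2+6=8  ✗
parity: l₁+l₂+l₃ = 10 is even

triangle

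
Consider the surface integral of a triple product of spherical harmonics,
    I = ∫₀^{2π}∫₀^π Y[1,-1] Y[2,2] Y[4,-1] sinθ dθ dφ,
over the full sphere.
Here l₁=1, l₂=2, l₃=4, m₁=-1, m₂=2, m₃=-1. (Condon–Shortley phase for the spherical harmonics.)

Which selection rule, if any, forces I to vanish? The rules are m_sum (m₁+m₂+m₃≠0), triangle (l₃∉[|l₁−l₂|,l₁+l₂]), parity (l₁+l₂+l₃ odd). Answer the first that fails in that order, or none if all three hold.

azimuthal sum: -1 + 2 − 1 = 0  ✓
1 ≤ 4 ≤ 3 (triangle on l)  ✗
L = 1 + 2 + 4 = 7 (odd)

triangle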